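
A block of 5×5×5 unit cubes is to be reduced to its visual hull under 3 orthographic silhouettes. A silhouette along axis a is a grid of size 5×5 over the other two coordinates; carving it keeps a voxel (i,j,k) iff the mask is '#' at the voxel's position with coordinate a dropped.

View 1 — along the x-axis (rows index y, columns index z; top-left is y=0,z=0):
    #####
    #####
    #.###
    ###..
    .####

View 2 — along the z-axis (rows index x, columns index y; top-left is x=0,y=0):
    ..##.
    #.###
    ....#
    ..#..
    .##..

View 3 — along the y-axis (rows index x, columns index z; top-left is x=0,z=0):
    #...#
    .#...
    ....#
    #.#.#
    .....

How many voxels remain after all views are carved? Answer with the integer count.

|visual hull| = 10

start: 5×5×5 = 125 voxels
  1. axis=0 (YZ plane), |mask|=21  ⇒  voxels=105
  2. axis=2 (XY plane), |mask|=10  ⇒  voxels=40
  3. axis=1 (XZ plane), |mask|=7  ⇒  voxels=10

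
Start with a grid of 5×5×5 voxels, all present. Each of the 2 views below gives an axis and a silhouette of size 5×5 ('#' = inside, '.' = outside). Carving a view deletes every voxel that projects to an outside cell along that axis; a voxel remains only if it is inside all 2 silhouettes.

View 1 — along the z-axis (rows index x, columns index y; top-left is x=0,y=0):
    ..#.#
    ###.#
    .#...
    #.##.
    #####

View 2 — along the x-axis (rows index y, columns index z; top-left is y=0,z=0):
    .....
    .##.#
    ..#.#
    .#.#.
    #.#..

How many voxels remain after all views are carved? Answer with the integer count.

before carving: 125 voxels (5×5×5)
  1. axis=2 (XY plane), |mask|=15  ⇒  voxels=75
  2. axis=0 (YZ plane), |mask|=9  ⇒  voxels=27

remaining voxels: 27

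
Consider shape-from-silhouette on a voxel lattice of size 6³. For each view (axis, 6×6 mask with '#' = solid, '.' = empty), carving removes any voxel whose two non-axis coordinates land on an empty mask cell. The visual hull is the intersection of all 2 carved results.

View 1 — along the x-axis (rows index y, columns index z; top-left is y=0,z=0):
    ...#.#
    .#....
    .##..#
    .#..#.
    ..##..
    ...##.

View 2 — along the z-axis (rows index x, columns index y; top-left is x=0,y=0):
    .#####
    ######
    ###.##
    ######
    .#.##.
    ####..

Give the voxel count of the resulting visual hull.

start: 6×6×6 = 216 voxels
step 1: project along x, AND mask (12/36) → |grid| = 72
step 2: project along z, AND mask (29/36) → |grid| = 57

remaining voxels: 57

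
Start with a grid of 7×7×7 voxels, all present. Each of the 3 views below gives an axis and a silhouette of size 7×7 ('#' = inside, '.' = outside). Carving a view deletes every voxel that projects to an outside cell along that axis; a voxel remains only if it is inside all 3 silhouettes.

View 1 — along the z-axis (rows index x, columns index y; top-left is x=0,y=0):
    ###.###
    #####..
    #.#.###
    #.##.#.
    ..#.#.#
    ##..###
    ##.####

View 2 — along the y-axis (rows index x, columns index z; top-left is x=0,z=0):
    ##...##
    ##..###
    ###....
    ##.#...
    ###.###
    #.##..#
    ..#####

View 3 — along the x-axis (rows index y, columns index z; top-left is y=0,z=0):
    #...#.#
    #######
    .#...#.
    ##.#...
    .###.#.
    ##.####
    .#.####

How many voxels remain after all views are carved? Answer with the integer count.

full grid |V| = 343
step 1: project along z, AND mask (34/49) → |grid| = 238
step 2: project along y, AND mask (30/49) → |grid| = 144
step 3: project along x, AND mask (30/49) → |grid| = 87

remaining voxels: 87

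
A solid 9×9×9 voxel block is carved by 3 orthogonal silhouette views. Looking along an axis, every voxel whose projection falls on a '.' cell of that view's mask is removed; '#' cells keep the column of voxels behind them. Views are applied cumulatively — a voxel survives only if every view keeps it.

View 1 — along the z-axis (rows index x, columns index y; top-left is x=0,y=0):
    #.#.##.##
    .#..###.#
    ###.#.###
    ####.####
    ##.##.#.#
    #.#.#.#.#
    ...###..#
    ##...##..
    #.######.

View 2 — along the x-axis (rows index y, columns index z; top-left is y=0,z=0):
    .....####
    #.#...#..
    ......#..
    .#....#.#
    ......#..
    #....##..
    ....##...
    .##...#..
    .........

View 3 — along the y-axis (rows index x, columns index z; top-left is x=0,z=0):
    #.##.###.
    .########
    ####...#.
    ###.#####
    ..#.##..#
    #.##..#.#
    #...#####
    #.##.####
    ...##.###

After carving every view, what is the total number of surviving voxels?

remaining voxels: 78

full grid |V| = 729
V1 z: intersect with XY mask (52 set) -- 468 left
V2 x: intersect with YZ mask (20 set) -- 111 left
V3 y: intersect with XZ mask (54 set) -- 78 left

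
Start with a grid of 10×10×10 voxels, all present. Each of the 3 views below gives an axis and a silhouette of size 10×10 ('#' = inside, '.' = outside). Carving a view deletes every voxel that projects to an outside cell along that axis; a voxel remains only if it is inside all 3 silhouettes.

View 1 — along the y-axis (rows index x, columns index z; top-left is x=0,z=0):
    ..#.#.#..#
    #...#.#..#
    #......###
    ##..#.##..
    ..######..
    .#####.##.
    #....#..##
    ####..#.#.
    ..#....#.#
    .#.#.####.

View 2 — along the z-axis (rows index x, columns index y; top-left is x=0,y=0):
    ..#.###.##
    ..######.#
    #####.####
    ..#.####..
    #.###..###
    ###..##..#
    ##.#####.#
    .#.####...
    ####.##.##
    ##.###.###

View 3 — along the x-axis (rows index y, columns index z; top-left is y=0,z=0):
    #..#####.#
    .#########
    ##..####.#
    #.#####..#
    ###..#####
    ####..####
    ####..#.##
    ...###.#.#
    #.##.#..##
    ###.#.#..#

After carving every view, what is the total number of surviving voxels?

237 voxels

full grid |V| = 1000
[1] y-view keeps 49 columns → grid now 490
[2] z-view keeps 69 columns → grid now 331
[3] x-view keeps 70 columns → grid now 237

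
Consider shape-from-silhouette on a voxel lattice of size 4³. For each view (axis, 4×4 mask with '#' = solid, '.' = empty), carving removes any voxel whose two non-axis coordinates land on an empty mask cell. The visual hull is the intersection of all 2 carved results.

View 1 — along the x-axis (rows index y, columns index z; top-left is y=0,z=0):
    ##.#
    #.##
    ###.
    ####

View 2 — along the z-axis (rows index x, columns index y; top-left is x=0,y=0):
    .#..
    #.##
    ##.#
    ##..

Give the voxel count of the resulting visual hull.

remaining voxels: 29

initial block: 4^3 = 64
V1 x: intersect with YZ mask (13 set) -- 52 left
V2 z: intersect with XY mask (9 set) -- 29 left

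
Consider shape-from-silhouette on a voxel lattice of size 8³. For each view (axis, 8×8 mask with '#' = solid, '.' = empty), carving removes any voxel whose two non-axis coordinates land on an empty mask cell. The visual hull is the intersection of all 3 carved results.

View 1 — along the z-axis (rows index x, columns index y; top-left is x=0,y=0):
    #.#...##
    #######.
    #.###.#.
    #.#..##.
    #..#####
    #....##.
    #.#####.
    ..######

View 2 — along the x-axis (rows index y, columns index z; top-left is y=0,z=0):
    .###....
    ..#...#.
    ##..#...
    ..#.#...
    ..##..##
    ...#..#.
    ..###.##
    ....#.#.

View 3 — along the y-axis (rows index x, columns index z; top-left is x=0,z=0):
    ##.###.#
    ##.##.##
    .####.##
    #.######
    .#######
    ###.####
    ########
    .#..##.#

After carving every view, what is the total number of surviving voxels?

103 voxels

full grid |V| = 512
after view 1 [z-axis, 41 of 64 cells solid] → remaining = 328
after view 2 [x-axis, 23 of 64 cells solid] → remaining = 129
after view 3 [y-axis, 51 of 64 cells solid] → remaining = 103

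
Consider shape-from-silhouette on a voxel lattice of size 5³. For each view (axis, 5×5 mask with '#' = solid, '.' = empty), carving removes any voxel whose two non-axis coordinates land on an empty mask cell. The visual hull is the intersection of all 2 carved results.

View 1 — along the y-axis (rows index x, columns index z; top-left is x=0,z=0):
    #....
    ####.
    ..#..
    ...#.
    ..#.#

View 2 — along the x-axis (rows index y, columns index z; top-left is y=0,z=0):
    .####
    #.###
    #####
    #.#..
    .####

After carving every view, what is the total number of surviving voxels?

initial block: 5^3 = 125
carve view 1 (along y, XZ-mask fill 9/25): 45 voxels remain
carve view 2 (along x, YZ-mask fill 19/25): 36 voxels remain

36 voxels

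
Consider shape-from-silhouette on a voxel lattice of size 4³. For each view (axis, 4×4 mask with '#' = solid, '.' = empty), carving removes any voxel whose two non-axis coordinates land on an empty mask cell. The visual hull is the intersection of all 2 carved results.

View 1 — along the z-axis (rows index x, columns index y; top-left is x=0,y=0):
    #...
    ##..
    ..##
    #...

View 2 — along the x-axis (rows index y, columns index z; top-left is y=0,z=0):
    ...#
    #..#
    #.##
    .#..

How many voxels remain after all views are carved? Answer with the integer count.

9 voxels

before carving: 64 voxels (4×4×4)
V1 z: intersect with XY mask (6 set) -- 24 left
V2 x: intersect with YZ mask (7 set) -- 9 left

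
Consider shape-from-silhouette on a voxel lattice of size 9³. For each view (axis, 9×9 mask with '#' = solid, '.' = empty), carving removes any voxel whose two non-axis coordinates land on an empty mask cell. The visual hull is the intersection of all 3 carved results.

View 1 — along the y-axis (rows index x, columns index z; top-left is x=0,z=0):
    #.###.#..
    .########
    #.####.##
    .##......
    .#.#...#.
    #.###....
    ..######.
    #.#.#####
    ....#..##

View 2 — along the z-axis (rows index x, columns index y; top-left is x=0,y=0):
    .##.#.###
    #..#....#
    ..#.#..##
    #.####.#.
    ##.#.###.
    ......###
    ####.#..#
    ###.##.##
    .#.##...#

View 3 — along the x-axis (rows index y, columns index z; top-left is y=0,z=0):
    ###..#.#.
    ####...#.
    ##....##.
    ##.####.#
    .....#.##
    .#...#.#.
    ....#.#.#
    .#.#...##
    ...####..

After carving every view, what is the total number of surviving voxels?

|visual hull| = 102

initial block: 9^3 = 729
V1 y: intersect with XZ mask (45 set) -- 405 left
V2 z: intersect with XY mask (45 set) -- 221 left
V3 x: intersect with YZ mask (38 set) -- 102 left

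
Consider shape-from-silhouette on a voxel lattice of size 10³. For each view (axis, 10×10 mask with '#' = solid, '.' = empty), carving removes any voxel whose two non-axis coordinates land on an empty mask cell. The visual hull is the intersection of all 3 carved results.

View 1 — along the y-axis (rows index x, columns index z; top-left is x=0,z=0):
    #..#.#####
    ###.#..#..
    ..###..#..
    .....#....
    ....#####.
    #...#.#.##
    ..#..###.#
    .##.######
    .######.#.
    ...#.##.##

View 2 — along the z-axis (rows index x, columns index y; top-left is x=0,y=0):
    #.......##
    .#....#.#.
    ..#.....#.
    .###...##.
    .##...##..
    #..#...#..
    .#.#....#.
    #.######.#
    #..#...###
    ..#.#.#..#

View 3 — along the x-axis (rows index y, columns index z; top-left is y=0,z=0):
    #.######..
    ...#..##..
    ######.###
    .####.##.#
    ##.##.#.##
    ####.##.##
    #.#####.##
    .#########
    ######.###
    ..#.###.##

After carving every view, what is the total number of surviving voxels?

full grid |V| = 1000
V1 y: intersect with XZ mask (52 set) -- 520 left
V2 z: intersect with XY mask (40 set) -- 218 left
V3 x: intersect with YZ mask (73 set) -- 164 left

|visual hull| = 164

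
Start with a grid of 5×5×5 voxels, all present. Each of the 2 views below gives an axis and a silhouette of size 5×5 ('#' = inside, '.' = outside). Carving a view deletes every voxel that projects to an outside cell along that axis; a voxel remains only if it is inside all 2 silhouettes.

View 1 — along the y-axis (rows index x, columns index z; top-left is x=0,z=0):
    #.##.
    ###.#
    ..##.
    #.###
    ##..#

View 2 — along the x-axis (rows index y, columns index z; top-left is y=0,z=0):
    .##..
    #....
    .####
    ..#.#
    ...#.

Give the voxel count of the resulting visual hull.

32 voxels

full grid |V| = 125
[1] y-view keeps 16 columns → grid now 80
[2] x-view keeps 10 columns → grid now 32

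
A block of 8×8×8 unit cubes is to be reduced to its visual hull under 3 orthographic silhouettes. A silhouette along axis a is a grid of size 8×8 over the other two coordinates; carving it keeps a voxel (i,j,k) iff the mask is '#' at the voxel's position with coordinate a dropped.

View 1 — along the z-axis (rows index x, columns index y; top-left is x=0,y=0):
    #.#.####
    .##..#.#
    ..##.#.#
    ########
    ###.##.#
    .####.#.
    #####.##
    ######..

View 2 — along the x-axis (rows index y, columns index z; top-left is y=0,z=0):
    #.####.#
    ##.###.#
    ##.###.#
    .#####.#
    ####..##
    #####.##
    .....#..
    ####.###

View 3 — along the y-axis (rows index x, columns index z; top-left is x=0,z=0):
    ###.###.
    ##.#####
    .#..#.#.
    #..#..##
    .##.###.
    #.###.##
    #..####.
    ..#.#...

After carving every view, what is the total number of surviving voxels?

voxel count = 148

start: 8×8×8 = 512 voxels
carve view 1 (along z, XY-mask fill 46/64): 368 voxels remain
carve view 2 (along x, YZ-mask fill 45/64): 268 voxels remain
carve view 3 (along y, XZ-mask fill 38/64): 148 voxels remain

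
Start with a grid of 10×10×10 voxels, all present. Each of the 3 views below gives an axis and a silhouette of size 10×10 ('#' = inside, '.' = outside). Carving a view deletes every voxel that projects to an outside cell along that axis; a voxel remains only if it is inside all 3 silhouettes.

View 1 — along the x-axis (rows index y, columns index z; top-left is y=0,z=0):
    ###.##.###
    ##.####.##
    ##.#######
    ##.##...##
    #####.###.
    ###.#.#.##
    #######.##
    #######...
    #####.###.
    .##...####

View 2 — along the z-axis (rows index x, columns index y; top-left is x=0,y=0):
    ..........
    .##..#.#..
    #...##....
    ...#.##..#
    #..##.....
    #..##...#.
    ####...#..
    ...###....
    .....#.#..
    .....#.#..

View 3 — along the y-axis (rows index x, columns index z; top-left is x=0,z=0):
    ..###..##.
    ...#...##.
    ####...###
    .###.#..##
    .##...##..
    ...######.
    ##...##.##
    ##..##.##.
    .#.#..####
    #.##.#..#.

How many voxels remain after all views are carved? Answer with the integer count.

initial block: 10^3 = 1000
[1] x-view keeps 76 columns → grid now 760
[2] z-view keeps 30 columns → grid now 221
[3] y-view keeps 54 columns → grid now 119

119 voxels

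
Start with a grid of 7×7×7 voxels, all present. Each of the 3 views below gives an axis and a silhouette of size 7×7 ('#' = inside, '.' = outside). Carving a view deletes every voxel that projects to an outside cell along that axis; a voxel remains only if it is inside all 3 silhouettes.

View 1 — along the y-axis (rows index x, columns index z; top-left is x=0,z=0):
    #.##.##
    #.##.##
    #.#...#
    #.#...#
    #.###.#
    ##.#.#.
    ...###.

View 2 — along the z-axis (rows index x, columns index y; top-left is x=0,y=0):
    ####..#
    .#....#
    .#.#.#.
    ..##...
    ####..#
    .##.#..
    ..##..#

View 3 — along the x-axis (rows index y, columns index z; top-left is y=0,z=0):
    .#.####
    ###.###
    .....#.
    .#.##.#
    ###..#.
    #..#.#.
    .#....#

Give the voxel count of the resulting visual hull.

full grid |V| = 343
step 1: project along y, AND mask (28/49) → |grid| = 196
step 2: project along z, AND mask (23/49) → |grid| = 96
step 3: project along x, AND mask (25/49) → |grid| = 43

remaining voxels: 43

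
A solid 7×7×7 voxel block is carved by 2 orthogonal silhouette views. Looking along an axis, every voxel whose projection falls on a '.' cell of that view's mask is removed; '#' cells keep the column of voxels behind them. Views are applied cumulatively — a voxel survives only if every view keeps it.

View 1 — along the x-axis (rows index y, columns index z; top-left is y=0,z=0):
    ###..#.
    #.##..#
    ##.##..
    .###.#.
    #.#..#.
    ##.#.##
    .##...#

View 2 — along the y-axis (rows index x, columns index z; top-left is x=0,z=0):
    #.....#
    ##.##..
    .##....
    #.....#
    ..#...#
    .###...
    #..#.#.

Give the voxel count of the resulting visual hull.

76 voxels

initial block: 7^3 = 343
carve view 1 (along x, YZ-mask fill 27/49): 189 voxels remain
carve view 2 (along y, XZ-mask fill 18/49): 76 voxels remain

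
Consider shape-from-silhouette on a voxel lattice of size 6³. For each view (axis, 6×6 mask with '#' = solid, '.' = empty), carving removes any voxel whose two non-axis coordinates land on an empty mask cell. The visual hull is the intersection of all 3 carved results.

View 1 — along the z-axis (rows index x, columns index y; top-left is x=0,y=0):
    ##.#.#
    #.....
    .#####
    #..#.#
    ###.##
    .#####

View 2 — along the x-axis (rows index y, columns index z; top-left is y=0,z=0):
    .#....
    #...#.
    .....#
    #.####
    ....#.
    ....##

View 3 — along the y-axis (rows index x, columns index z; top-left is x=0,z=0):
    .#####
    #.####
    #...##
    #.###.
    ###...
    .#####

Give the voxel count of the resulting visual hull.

start: 6×6×6 = 216 voxels
[1] z-view keeps 23 columns → grid now 138
[2] x-view keeps 12 columns → grid now 48
[3] y-view keeps 25 columns → grid now 33

33 voxels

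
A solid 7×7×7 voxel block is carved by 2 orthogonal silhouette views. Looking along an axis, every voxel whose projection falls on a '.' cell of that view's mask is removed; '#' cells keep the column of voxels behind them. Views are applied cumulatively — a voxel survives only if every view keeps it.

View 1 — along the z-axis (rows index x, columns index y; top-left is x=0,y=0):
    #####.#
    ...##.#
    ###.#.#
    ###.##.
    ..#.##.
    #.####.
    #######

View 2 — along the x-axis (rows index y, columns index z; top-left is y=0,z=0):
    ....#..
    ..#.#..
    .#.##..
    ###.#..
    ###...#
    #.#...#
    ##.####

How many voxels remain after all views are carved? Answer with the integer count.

|visual hull| = 111

full grid |V| = 343
V1 z: intersect with XY mask (34 set) -- 238 left
V2 x: intersect with YZ mask (23 set) -- 111 left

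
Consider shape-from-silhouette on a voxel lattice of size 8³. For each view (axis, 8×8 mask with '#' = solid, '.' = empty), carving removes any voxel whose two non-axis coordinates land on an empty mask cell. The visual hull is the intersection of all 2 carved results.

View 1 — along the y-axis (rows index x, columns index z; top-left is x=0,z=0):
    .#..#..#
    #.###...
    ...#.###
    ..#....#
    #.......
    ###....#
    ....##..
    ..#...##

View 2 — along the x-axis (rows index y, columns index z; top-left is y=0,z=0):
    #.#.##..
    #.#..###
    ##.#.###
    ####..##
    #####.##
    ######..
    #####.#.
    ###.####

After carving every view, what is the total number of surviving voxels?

|visual hull| = 136

full grid |V| = 512
[1] y-view keeps 23 columns → grid now 184
[2] x-view keeps 47 columns → grid now 136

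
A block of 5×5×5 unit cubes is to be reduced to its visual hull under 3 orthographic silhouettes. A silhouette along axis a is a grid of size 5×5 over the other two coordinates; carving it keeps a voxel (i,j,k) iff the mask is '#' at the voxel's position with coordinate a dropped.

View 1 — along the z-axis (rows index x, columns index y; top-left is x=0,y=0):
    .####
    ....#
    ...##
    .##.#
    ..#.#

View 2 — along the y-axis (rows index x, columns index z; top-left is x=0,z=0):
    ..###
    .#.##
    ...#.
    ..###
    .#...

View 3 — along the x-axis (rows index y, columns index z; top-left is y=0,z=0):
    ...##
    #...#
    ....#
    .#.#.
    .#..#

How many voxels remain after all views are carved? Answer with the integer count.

full grid |V| = 125
step 1: project along z, AND mask (12/25) → |grid| = 60
step 2: project along y, AND mask (11/25) → |grid| = 28
step 3: project along x, AND mask (9/25) → |grid| = 11

remaining voxels: 11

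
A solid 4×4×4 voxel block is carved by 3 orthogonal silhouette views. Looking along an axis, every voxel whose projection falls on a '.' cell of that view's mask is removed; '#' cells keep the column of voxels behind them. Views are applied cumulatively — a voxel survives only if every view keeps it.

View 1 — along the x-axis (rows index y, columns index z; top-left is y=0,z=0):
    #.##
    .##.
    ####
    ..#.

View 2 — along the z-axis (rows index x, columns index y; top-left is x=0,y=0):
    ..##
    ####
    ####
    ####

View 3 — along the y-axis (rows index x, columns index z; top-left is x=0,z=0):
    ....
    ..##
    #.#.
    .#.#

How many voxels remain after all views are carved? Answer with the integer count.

full grid |V| = 64
[1] x-view keeps 10 columns → grid now 40
[2] z-view keeps 14 columns → grid now 35
[3] y-view keeps 6 columns → grid now 16

voxel count = 16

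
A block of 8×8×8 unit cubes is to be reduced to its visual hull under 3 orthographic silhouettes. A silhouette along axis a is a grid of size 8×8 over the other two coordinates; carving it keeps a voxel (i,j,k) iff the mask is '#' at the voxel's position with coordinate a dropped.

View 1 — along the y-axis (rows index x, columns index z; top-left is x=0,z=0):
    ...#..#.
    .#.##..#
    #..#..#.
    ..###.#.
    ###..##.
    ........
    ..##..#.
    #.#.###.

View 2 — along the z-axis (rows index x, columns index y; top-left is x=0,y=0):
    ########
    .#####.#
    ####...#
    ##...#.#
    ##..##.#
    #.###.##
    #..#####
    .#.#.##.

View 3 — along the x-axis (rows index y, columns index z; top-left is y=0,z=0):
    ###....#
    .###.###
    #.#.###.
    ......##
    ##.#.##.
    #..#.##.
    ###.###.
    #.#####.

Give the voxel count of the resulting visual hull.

voxel count = 81

start: 8×8×8 = 512 voxels
V1 y: intersect with XZ mask (26 set) -- 208 left
V2 z: intersect with XY mask (44 set) -- 134 left
V3 x: intersect with YZ mask (38 set) -- 81 left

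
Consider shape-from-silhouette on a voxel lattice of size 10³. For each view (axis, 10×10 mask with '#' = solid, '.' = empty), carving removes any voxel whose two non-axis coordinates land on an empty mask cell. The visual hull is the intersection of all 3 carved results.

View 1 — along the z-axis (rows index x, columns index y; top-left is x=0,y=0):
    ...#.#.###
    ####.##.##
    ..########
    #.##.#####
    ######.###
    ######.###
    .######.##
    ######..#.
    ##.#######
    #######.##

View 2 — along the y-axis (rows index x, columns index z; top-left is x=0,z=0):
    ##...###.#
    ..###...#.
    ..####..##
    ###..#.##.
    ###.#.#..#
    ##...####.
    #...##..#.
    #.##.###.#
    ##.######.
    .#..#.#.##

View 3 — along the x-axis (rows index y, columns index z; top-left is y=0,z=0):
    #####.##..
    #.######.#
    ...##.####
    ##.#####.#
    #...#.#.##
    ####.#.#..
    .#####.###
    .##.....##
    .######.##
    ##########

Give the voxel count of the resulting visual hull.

330 voxels

initial block: 10^3 = 1000
  1. axis=2 (XY plane), |mask|=80  ⇒  voxels=800
  2. axis=1 (XZ plane), |mask|=58  ⇒  voxels=464
  3. axis=0 (YZ plane), |mask|=70  ⇒  voxels=330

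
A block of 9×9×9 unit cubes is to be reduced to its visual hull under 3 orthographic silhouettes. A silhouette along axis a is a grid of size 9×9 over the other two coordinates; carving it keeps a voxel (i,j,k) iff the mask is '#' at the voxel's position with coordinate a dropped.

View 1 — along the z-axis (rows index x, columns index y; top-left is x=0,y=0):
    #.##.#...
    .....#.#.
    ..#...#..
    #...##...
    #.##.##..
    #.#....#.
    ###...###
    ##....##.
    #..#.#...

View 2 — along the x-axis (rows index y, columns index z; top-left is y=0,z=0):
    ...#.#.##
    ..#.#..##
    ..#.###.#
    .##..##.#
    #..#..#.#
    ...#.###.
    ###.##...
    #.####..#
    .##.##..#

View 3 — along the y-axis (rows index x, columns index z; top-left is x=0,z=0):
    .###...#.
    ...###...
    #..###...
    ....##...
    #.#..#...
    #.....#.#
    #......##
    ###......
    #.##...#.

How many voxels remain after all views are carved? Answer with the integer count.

initial block: 9^3 = 729
step 1: project along z, AND mask (32/81) → |grid| = 288
step 2: project along x, AND mask (42/81) → |grid| = 149
step 3: project along y, AND mask (29/81) → |grid| = 53

voxel count = 53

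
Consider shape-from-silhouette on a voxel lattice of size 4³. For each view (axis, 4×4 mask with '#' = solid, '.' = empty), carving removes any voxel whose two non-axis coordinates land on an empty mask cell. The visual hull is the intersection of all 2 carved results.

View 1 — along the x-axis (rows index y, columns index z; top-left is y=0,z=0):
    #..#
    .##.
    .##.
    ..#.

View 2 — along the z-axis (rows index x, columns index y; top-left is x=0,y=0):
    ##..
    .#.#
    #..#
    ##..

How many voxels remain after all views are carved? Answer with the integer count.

14 voxels

full grid |V| = 64
step 1: project along x, AND mask (7/16) → |grid| = 28
step 2: project along z, AND mask (8/16) → |grid| = 14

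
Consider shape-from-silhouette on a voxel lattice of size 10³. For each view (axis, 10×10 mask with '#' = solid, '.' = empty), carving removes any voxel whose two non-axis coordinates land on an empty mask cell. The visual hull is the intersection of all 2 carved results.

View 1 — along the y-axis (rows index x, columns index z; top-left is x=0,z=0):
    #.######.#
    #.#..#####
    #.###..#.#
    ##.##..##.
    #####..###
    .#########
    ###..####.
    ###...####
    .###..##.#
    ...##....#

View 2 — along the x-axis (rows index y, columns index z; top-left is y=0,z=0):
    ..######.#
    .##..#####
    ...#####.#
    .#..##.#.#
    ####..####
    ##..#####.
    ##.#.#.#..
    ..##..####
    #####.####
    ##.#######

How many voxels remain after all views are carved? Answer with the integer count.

start: 10×10×10 = 1000 voxels
step 1: project along y, AND mask (67/100) → |grid| = 670
step 2: project along x, AND mask (69/100) → |grid| = 468

468 voxels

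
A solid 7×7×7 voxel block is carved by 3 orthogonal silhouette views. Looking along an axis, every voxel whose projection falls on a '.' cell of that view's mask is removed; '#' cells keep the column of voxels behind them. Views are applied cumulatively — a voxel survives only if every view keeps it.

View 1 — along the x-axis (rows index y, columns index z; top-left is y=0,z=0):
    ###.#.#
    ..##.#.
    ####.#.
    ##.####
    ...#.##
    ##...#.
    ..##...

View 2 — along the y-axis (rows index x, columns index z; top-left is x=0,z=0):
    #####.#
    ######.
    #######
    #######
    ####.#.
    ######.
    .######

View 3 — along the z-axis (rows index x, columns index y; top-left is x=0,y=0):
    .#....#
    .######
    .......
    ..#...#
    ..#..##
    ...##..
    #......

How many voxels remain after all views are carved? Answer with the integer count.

|visual hull| = 52

start: 7×7×7 = 343 voxels
after view 1 [x-axis, 27 of 49 cells solid] → remaining = 189
after view 2 [y-axis, 43 of 49 cells solid] → remaining = 169
after view 3 [z-axis, 16 of 49 cells solid] → remaining = 52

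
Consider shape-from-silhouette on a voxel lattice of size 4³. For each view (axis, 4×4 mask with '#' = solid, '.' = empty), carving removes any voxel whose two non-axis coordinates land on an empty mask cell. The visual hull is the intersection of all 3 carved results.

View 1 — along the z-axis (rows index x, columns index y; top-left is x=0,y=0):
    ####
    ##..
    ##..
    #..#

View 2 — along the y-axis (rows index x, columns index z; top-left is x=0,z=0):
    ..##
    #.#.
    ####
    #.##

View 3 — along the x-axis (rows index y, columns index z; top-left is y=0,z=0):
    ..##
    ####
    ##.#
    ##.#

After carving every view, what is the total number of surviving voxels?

initial block: 4^3 = 64
  1. axis=2 (XY plane), |mask|=10  ⇒  voxels=40
  2. axis=1 (XZ plane), |mask|=11  ⇒  voxels=26
  3. axis=0 (YZ plane), |mask|=12  ⇒  voxels=19

19 voxels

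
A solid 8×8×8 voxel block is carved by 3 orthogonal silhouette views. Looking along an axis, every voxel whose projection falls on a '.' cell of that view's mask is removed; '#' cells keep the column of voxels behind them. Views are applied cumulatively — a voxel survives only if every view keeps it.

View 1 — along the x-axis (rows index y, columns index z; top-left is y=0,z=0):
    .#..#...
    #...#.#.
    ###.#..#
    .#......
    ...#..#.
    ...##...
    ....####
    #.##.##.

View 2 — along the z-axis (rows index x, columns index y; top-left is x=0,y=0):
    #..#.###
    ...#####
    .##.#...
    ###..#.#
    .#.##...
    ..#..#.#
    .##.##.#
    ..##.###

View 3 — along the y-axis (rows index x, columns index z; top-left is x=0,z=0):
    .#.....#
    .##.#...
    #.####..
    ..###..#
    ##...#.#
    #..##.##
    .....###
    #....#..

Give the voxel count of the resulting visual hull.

|visual hull| = 41

start: 8×8×8 = 512 voxels
  1. axis=0 (YZ plane), |mask|=24  ⇒  voxels=192
  2. axis=2 (XY plane), |mask|=34  ⇒  voxels=107
  3. axis=1 (XZ plane), |mask|=28  ⇒  voxels=41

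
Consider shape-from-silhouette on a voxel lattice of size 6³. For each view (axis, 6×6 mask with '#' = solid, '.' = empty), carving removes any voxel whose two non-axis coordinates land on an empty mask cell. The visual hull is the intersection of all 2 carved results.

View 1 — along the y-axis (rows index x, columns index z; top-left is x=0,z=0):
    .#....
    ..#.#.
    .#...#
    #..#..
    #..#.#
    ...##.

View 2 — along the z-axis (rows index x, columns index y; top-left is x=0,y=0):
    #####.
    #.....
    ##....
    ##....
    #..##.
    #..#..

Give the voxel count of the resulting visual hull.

remaining voxels: 28

start: 6×6×6 = 216 voxels
  1. axis=1 (XZ plane), |mask|=12  ⇒  voxels=72
  2. axis=2 (XY plane), |mask|=15  ⇒  voxels=28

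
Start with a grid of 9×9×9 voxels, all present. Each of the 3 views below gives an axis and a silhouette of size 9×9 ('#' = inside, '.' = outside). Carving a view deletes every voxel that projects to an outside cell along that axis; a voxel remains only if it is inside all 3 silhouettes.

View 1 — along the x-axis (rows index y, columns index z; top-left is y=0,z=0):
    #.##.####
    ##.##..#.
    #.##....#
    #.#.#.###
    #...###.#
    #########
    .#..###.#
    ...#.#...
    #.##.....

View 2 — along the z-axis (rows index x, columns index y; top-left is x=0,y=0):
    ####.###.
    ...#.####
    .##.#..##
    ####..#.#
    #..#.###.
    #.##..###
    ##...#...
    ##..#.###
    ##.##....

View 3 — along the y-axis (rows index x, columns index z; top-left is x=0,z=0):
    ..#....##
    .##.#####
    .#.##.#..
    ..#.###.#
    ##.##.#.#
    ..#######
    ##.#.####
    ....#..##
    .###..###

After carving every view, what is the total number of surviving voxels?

before carving: 729 voxels (9×9×9)
V1 x: intersect with YZ mask (46 set) -- 414 left
V2 z: intersect with XY mask (47 set) -- 239 left
V3 y: intersect with XZ mask (48 set) -- 136 left

remaining voxels: 136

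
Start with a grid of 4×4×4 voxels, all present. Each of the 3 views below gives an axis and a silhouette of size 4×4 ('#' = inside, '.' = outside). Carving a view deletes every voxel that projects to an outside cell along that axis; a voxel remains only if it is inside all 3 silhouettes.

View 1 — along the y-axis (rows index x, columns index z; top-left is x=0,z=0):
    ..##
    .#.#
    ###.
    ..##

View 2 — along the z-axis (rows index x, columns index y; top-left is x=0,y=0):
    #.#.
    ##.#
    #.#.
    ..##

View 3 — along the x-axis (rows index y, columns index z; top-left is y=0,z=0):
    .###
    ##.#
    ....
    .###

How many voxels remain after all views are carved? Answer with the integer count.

remaining voxels: 12

full grid |V| = 64
  1. axis=1 (XZ plane), |mask|=9  ⇒  voxels=36
  2. axis=2 (XY plane), |mask|=9  ⇒  voxels=20
  3. axis=0 (YZ plane), |mask|=9  ⇒  voxels=12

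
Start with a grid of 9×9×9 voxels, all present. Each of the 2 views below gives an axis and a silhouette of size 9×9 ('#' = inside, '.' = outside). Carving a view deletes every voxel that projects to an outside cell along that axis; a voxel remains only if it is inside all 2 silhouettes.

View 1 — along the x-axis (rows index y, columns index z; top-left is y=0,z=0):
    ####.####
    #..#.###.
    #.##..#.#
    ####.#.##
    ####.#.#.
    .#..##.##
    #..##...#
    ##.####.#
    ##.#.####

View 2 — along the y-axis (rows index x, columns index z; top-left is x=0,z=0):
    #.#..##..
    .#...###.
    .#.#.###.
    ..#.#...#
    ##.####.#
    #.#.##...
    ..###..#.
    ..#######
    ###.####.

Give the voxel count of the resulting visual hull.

before carving: 729 voxels (9×9×9)
carve view 1 (along x, YZ-mask fill 54/81): 486 voxels remain
carve view 2 (along y, XZ-mask fill 45/81): 260 voxels remain

remaining voxels: 260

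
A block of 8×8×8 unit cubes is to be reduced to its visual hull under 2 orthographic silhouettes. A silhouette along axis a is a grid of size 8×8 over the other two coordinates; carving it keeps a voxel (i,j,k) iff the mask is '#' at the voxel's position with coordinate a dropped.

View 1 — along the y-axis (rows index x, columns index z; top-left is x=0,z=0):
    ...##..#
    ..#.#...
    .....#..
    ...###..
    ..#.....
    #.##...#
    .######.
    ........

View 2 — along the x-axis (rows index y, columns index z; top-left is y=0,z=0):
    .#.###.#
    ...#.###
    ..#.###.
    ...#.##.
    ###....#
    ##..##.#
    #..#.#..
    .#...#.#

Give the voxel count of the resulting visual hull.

remaining voxels: 77

initial block: 8^3 = 512
  1. axis=1 (XZ plane), |mask|=20  ⇒  voxels=160
  2. axis=0 (YZ plane), |mask|=31  ⇒  voxels=77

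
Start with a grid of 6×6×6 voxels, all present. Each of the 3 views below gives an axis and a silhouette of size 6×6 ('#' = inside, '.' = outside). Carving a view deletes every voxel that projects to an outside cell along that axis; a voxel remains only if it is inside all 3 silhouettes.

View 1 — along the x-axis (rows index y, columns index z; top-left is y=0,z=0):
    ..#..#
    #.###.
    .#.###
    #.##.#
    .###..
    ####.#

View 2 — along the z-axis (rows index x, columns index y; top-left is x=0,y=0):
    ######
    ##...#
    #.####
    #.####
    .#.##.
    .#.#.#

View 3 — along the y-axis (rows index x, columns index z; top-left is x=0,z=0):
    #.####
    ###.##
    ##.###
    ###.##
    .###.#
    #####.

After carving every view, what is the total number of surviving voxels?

start: 6×6×6 = 216 voxels
after view 1 [x-axis, 22 of 36 cells solid] → remaining = 132
after view 2 [z-axis, 25 of 36 cells solid] → remaining = 93
after view 3 [y-axis, 29 of 36 cells solid] → remaining = 75

75 voxels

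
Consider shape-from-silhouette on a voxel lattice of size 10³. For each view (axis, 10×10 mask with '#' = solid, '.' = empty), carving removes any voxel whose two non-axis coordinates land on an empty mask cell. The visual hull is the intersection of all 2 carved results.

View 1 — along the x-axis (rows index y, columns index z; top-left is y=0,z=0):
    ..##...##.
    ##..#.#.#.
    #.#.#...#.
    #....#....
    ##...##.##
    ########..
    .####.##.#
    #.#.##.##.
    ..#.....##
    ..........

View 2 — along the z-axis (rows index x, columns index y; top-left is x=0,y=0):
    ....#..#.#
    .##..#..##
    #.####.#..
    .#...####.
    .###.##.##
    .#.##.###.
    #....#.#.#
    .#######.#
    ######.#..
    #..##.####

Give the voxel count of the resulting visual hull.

start: 10×10×10 = 1000 voxels
V1 x: intersect with YZ mask (45 set) -- 450 left
V2 z: intersect with XY mask (58 set) -- 268 left

|visual hull| = 268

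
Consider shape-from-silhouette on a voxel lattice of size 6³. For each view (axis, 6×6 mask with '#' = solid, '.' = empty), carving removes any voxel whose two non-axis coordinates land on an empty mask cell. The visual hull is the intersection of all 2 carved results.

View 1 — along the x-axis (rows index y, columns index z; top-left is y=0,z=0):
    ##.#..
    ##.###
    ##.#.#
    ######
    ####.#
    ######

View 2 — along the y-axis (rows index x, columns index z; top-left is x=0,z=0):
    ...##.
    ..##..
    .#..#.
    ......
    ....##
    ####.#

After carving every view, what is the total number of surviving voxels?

full grid |V| = 216
step 1: project along x, AND mask (29/36) → |grid| = 174
step 2: project along y, AND mask (13/36) → |grid| = 61

voxel count = 61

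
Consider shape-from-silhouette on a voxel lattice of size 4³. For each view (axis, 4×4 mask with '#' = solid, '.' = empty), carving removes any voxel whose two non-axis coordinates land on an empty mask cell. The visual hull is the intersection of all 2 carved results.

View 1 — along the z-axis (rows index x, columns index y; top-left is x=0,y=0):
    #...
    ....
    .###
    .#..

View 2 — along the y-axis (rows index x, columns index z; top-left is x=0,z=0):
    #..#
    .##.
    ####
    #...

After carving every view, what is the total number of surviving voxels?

remaining voxels: 15

initial block: 4^3 = 64
after view 1 [z-axis, 5 of 16 cells solid] → remaining = 20
after view 2 [y-axis, 9 of 16 cells solid] → remaining = 15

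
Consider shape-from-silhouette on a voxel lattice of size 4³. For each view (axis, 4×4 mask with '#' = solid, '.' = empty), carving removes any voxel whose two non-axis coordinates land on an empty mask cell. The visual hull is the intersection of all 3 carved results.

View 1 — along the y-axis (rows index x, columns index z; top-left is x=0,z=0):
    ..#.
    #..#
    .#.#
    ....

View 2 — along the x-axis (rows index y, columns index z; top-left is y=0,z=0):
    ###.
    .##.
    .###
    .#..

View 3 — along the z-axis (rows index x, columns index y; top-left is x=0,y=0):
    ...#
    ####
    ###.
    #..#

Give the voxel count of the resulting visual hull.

before carving: 64 voxels (4×4×4)
V1 y: intersect with XZ mask (5 set) -- 20 left
V2 x: intersect with YZ mask (9 set) -- 10 left
V3 z: intersect with XY mask (10 set) -- 6 left

6 voxels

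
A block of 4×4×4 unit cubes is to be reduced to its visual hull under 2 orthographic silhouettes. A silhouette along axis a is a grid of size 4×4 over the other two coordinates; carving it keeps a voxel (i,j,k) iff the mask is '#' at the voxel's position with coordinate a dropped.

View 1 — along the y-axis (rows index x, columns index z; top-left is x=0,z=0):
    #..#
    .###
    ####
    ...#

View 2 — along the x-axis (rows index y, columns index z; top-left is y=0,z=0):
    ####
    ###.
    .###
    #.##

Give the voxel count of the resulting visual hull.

initial block: 4^3 = 64
carve view 1 (along y, XZ-mask fill 10/16): 40 voxels remain
carve view 2 (along x, YZ-mask fill 13/16): 32 voxels remain

32 voxels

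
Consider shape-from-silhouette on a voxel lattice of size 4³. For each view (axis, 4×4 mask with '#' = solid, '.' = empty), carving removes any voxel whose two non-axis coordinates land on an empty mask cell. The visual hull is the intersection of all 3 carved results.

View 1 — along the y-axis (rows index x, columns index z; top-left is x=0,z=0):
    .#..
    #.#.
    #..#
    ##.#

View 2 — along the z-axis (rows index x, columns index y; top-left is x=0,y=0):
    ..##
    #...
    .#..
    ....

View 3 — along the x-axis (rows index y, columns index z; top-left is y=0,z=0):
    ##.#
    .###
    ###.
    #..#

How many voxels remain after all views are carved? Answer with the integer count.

initial block: 4^3 = 64
  1. axis=1 (XZ plane), |mask|=8  ⇒  voxels=32
  2. axis=2 (XY plane), |mask|=4  ⇒  voxels=6
  3. axis=0 (YZ plane), |mask|=11  ⇒  voxels=3

voxel count = 3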